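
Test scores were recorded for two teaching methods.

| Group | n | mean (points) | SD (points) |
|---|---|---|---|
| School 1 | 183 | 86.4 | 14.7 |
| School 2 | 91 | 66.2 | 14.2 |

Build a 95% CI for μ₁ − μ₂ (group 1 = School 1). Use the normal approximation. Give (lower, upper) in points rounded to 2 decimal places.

(16.59, 23.81)

SE₁ = s₁/√n₁ = 14.7/√183 = 1.0867; SE₂ = 14.2/√91 = 1.4886.
Independent samples, unequal variances: SE_diff = √(SE₁² + SE₂²) = √(1.18091689 + 2.21592996) = 1.8431.
z* = 1.960, so margin of error = 1.960 × 1.8431 = 3.6125.
Difference in means = 86.4 − 66.2 = 20.2000.
20.2000 ± 3.6125 → (16.59, 23.81).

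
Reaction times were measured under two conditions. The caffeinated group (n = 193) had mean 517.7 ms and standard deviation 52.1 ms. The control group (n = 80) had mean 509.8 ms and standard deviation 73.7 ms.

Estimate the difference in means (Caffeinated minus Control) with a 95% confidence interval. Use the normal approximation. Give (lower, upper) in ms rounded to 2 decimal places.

(-9.84, 25.64)

Standard errors of each mean: 52.1/√193 = 3.7502 and 73.7/√80 = 8.2399.
SE(x̄₁ − x̄₂) = √(3.7502² + 8.2399²) = 9.0532 for independent samples with unequal variances.
With z* = 1.960, the margin is 1.960 × 9.0532 = 17.7443.
x̄₁ − x̄₂ = 517.7 − 509.8 = 7.9000; the interval is 7.9000 ± 17.7443 = (-9.84, 25.64).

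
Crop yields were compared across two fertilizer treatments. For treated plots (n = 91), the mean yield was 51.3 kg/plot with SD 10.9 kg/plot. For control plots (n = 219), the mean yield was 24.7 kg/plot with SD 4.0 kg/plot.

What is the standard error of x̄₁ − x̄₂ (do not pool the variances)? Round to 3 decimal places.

1.174

SE₁ = s₁/√n₁ = 10.9/√91 = 1.1426; SE₂ = 4.0/√219 = 0.2703.
Independent samples, unequal variances: SE_diff = √(SE₁² + SE₂²) = √(1.30553476 + 0.07306209) = 1.1741.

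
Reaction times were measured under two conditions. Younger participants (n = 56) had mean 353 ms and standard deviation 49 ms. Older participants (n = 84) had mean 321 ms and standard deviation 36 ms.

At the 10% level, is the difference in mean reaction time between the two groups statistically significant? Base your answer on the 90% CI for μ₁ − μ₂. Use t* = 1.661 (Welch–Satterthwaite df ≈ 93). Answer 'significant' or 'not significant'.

significant

Per-group SEs: s₁/√n₁ = 49/√56 = 6.5479, s₂/√n₂ = 36/√84 = 3.9279.
Unpooled SE of the difference: √(42.87499441 + 15.42839841) = 7.6357.
Margin of error = t* · SE = 1.661 × 7.6357 = 12.6829.
x̄₁ − x̄₂ = 353 − 321 = 32.0000.
CI: 32.0000 ± 12.6829 = (19.3171, 44.6829).
The interval (19.3171, 44.6829) does not contain 0, so the difference is significant.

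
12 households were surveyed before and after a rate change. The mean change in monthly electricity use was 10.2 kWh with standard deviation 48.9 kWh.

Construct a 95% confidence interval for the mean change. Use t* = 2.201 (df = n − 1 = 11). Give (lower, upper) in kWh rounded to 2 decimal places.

This is a matched-pairs design, so SE = s_d/√n = 48.9/√12 = 14.1162.
Margin = 2.201 × 14.1162 = 31.0698; the interval is 10.2 ± 31.0698 = (-20.87, 41.27).

(-20.87, 41.27)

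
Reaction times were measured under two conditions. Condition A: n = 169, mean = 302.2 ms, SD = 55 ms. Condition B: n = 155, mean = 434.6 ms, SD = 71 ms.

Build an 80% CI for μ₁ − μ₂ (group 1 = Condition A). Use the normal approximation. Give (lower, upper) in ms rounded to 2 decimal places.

(-141.50, -123.30)

Standard errors of each mean: 55/√169 = 4.2308 and 71/√155 = 5.7029.
SE(x̄₁ − x̄₂) = √(4.2308² + 5.7029²) = 7.1009 for independent samples with unequal variances.
With z* = 1.282, the margin is 1.282 × 7.1009 = 9.1034.
x̄₁ − x̄₂ = 302.2 − 434.6 = -132.4000; the interval is -132.4000 ± 9.1034 = (-141.50, -123.30).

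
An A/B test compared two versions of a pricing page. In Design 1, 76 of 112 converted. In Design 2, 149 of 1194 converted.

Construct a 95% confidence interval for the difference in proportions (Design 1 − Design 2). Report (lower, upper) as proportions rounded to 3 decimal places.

(0.465, 0.642)

First, p̂₁ = 76/112 = 0.6786; p̂₂ = 149/1194 = 0.1248.
The two standard errors are √(0.6786×0.3214/112) = 0.04413 and √(0.1248×0.8752/1194) = 0.00956.
Because the samples are independent, SE_diff = √(0.04413² + 0.00956²) = 0.04515.
Using z* = 1.960 for 95%, ME = 1.960 × 0.04515 = 0.08849.
p̂₁ − p̂₂ = 0.5538; interval 0.5538 ± 0.08849 gives (0.465, 0.642).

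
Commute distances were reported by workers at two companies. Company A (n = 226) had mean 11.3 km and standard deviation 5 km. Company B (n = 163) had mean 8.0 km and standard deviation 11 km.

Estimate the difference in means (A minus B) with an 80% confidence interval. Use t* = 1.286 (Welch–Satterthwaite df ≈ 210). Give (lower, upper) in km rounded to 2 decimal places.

(2.11, 4.49)

Per-group SEs: s₁/√n₁ = 5/√226 = 0.3326, s₂/√n₂ = 11/√163 = 0.8616.
Unpooled SE of the difference: √(0.11062276 + 0.74235456) = 0.9236.
Margin of error = t* · SE = 1.286 × 0.9236 = 1.1877.
x̄₁ − x̄₂ = 11.3 − 8.0 = 3.3000.
CI: 3.3000 ± 1.1877 = (2.11, 4.49).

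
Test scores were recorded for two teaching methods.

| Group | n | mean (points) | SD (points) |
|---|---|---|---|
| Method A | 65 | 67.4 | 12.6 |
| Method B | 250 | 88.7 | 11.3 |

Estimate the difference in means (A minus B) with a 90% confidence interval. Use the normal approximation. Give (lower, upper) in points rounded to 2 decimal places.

(-24.13, -18.47)

Per-group SEs: s₁/√n₁ = 12.6/√65 = 1.5628, s₂/√n₂ = 11.3/√250 = 0.7147.
Unpooled SE of the difference: √(2.44234384 + 0.51079609) = 1.7185.
Margin of error = z* · SE = 1.645 × 1.7185 = 2.8269.
x̄₁ − x̄₂ = 67.4 − 88.7 = -21.3000.
CI: -21.3000 ± 2.8269 = (-24.13, -18.47).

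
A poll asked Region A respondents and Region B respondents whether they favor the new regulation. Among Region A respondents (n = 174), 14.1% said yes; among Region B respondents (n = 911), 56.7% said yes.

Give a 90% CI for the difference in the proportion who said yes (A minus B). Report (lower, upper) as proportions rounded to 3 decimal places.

(-0.477, -0.375)

Each SE is √(p̂(1−p̂)/n): √(0.1410·0.8590/174) = 0.02638 and √(0.5670·0.4330/911) = 0.01642.
SE(p̂₁ − p̂₂) = √(SE₁² + SE₂²) = √(0.0006959044 + 0.0002696164) = 0.03107, since the two samples are independent.
At 90% confidence z* = 1.645; margin = 1.645 × 0.03107 = 0.05111.
The difference is 0.1410 − 0.5670 = -0.4260, so the interval is -0.4260 ± 0.05111 = (-0.477, -0.375).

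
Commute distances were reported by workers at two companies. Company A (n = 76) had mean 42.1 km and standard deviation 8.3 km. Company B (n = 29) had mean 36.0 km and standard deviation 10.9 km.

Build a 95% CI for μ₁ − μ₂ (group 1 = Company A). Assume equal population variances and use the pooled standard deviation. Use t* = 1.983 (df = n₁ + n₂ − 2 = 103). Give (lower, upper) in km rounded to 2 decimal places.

(2.17, 10.03)

s_p = √[((n₁−1)s₁² + (n₂−1)s₂²)/(n₁+n₂−2)] = √[(75·8.3² + 28·10.9²)/103] = 9.0808.
SE = 9.0808·√(1/76 + 1/29) = 1.9820.
With t* = 1.983, margin = 1.983 × 1.9820 = 3.9303.
x̄₁ − x̄₂ = 42.1 − 36.0 = 6.1000; interval 6.1000 ± 3.9303 = (2.17, 10.03).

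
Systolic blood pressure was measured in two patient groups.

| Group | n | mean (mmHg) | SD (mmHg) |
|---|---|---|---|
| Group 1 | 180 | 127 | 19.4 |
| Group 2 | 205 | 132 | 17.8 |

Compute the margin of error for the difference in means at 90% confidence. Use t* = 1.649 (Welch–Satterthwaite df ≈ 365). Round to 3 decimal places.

3.145

SE₁ = s₁/√n₁ = 19.4/√180 = 1.4460; SE₂ = 17.8/√205 = 1.2432.
Independent samples, unequal variances: SE_diff = √(SE₁² + SE₂²) = √(2.090916 + 1.54554624) = 1.9070.
t* = 1.649, so margin of error = 1.649 × 1.9070 = 3.1446.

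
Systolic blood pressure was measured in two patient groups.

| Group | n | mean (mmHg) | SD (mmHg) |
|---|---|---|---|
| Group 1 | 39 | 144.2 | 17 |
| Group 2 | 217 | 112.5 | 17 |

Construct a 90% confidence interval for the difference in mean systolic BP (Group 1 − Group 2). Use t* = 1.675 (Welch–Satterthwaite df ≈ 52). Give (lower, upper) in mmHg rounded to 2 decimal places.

SE₁ = s₁/√n₁ = 17/√39 = 2.7222; SE₂ = 17/√217 = 1.1540.
Independent samples, unequal variances: SE_diff = √(SE₁² + SE₂²) = √(7.41037284 + 1.331716) = 2.9567.
t* = 1.675, so margin of error = 1.675 × 2.9567 = 4.9525.
Difference in means = 144.2 − 112.5 = 31.7000.
31.7000 ± 4.9525 → (26.75, 36.65).

(26.75, 36.65)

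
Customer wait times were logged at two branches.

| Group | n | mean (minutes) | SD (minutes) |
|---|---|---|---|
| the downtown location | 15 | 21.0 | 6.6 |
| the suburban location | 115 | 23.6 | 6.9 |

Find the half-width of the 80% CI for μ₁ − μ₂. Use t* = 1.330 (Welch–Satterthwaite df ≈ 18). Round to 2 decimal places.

2.42

Per-group SEs: s₁/√n₁ = 6.6/√15 = 1.7041, s₂/√n₂ = 6.9/√115 = 0.6434.
Unpooled SE of the difference: √(2.90395681 + 0.41396356) = 1.8215.
Margin of error = t* · SE = 1.330 × 1.8215 = 2.4226.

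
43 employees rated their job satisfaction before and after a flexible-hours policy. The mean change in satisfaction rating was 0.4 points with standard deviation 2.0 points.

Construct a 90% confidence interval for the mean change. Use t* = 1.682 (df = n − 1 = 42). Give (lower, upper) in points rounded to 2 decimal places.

(-0.11, 0.91)

This is a matched-pairs design, so SE = s_d/√n = 2.0/√43 = 0.3050.
Margin = 1.682 × 0.3050 = 0.5130; the interval is 0.4 ± 0.5130 = (-0.11, 0.91).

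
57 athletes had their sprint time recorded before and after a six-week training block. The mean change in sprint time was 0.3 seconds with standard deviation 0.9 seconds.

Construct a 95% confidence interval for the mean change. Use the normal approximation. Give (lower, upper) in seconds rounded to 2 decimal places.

Paired design: SE = s_d/√n = 0.9/√57 = 0.1192.
z* = 1.960; margin of error = 1.960 × 0.1192 = 0.2336.
0.3 ± 0.2336 → (0.07, 0.53).

(0.07, 0.53)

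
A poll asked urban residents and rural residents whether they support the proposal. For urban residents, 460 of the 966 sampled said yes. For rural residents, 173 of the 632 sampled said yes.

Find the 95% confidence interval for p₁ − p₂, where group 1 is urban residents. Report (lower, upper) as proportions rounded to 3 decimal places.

First, p̂₁ = 460/966 = 0.4762; p̂₂ = 173/632 = 0.2737.
The two standard errors are √(0.4762×0.5238/966) = 0.01607 and √(0.2737×0.7263/632) = 0.01774.
Because the samples are independent, SE_diff = √(0.01607² + 0.01774²) = 0.02394.
Using z* = 1.960 for 95%, ME = 1.960 × 0.02394 = 0.04692.
p̂₁ − p̂₂ = 0.2025; interval 0.2025 ± 0.04692 gives (0.156, 0.249).

(0.156, 0.249)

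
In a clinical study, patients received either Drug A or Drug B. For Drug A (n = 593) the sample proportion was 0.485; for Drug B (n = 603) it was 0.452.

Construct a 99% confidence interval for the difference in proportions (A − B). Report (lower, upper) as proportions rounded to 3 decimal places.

The two standard errors are √(0.4850×0.5150/593) = 0.02052 and √(0.4520×0.5480/603) = 0.02027.
Because the samples are independent, SE_diff = √(0.02052² + 0.02027²) = 0.02884.
Using z* = 2.576 for 99%, ME = 2.576 × 0.02884 = 0.07429.
p̂₁ − p̂₂ = 0.0330; interval 0.0330 ± 0.07429 gives (-0.041, 0.107).

(-0.041, 0.107)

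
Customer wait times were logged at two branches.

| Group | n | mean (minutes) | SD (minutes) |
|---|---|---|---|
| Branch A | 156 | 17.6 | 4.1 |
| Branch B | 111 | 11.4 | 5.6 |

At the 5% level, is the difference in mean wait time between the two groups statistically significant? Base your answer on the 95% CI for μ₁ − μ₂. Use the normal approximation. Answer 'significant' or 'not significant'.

significant

Per-group SEs: s₁/√n₁ = 4.1/√156 = 0.3283, s₂/√n₂ = 5.6/√111 = 0.5315.
Unpooled SE of the difference: √(0.10778089 + 0.28249225) = 0.6247.
Margin of error = z* · SE = 1.960 × 0.6247 = 1.2244.
x̄₁ − x̄₂ = 17.6 − 11.4 = 6.2000.
CI: 6.2000 ± 1.2244 = (4.9756, 7.4244).
The interval (4.9756, 7.4244) does not contain 0, so the difference is significant.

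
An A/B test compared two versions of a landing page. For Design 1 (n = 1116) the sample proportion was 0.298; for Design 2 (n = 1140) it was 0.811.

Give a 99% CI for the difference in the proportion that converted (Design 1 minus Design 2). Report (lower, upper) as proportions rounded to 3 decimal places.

(-0.559, -0.467)

Each SE is √(p̂(1−p̂)/n): √(0.2980·0.7020/1116) = 0.01369 and √(0.8110·0.1890/1140) = 0.01160.
SE(p̂₁ − p̂₂) = √(SE₁² + SE₂²) = √(0.0001874161 + 0.00013456) = 0.01794, since the two samples are independent.
At 99% confidence z* = 2.576; margin = 2.576 × 0.01794 = 0.04621.
The difference is 0.2980 − 0.8110 = -0.5130, so the interval is -0.5130 ± 0.04621 = (-0.559, -0.467).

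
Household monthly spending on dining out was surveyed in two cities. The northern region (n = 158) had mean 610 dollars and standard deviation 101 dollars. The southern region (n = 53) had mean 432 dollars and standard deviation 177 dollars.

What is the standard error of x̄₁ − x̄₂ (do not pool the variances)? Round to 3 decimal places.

Standard errors of each mean: 101/√158 = 8.0351 and 177/√53 = 24.3128.
SE(x̄₁ − x̄₂) = √(8.0351² + 24.3128²) = 25.6062 for independent samples with unequal variances.

25.606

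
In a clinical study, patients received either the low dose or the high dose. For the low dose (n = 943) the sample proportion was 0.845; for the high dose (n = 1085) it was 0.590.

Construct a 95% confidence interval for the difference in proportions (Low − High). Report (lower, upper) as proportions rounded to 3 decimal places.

Each SE is √(p̂(1−p̂)/n): √(0.8450·0.1550/943) = 0.01179 and √(0.5900·0.4100/1085) = 0.01493.
SE(p̂₁ − p̂₂) = √(SE₁² + SE₂²) = √(0.0001390041 + 0.0002229049) = 0.01902, since the two samples are independent.
At 95% confidence z* = 1.960; margin = 1.960 × 0.01902 = 0.03728.
The difference is 0.8450 − 0.5900 = 0.2550, so the interval is 0.2550 ± 0.03728 = (0.218, 0.292).

(0.218, 0.292)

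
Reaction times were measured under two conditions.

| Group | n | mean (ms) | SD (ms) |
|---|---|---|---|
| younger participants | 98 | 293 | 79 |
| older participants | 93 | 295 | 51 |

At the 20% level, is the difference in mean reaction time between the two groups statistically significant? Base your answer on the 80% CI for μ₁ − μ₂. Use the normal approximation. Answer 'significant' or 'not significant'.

not significant

SE₁ = s₁/√n₁ = 79/√98 = 7.9802; SE₂ = 51/√93 = 5.2885.
Independent samples, unequal variances: SE_diff = √(SE₁² + SE₂²) = √(63.68359204 + 27.96823225) = 9.5735.
z* = 1.282, so margin of error = 1.282 × 9.5735 = 12.2732.
Difference in means = 293 − 295 = -2.0000.
-2.0000 ± 12.2732 → (-14.2732, 10.2732).
The interval (-14.2732, 10.2732) contains 0, so the difference is not significant.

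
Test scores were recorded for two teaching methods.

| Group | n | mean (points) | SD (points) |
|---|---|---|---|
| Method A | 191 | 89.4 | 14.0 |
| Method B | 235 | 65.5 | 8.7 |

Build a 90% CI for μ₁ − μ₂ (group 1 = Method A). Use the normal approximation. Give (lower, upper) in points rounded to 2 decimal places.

SE₁ = s₁/√n₁ = 14.0/√191 = 1.0130; SE₂ = 8.7/√235 = 0.5675.
Independent samples, unequal variances: SE_diff = √(SE₁² + SE₂²) = √(1.026169 + 0.32205625) = 1.1611.
z* = 1.645, so margin of error = 1.645 × 1.1611 = 1.9100.
Difference in means = 89.4 − 65.5 = 23.9000.
23.9000 ± 1.9100 → (21.99, 25.81).

(21.99, 25.81)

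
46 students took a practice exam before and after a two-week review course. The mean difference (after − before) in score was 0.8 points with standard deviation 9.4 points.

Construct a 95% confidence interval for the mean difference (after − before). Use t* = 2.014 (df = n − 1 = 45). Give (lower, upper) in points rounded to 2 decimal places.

(-1.99, 3.59)

Paired design: SE = s_d/√n = 9.4/√46 = 1.3860.
t* = 2.014; margin of error = 2.014 × 1.3860 = 2.7914.
0.8 ± 2.7914 → (-1.99, 3.59).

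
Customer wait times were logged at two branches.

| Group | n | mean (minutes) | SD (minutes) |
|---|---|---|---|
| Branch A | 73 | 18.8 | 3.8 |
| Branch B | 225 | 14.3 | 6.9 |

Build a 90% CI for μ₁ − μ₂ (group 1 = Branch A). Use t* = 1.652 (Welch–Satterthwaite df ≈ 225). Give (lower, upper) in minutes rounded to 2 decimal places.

(3.44, 5.56)

Standard errors of each mean: 3.8/√73 = 0.4448 and 6.9/√225 = 0.4600.
SE(x̄₁ − x̄₂) = √(0.4448² + 0.4600²) = 0.6399 for independent samples with unequal variances.
With t* = 1.652, the margin is 1.652 × 0.6399 = 1.0571.
x̄₁ − x̄₂ = 18.8 − 14.3 = 4.5000; the interval is 4.5000 ± 1.0571 = (3.44, 5.56).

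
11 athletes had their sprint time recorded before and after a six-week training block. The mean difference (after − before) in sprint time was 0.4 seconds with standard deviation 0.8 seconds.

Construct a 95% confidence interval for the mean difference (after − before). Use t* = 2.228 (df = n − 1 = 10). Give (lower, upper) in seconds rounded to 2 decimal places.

This is a matched-pairs design, so SE = s_d/√n = 0.8/√11 = 0.2412.
Margin = 2.228 × 0.2412 = 0.5374; the interval is 0.4 ± 0.5374 = (-0.14, 0.94).

(-0.14, 0.94)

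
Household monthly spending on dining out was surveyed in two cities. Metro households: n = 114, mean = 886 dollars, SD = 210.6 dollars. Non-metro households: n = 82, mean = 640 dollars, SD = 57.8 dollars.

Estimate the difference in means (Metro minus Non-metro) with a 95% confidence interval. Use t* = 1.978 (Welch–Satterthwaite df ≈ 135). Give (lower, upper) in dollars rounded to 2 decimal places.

Per-group SEs: s₁/√n₁ = 210.6/√114 = 19.7245, s₂/√n₂ = 57.8/√82 = 6.3829.
Unpooled SE of the difference: √(389.05590025 + 40.74141241) = 20.7316.
Margin of error = t* · SE = 1.978 × 20.7316 = 41.0071.
x̄₁ − x̄₂ = 886 − 640 = 246.0000.
CI: 246.0000 ± 41.0071 = (204.99, 287.01).

(204.99, 287.01)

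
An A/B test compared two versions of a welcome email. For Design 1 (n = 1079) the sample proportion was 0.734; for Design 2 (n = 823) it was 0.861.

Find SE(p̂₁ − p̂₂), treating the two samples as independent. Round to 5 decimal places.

0.01807

The two standard errors are √(0.7340×0.2660/1079) = 0.01345 and √(0.8610×0.1390/823) = 0.01206.
Because the samples are independent, SE_diff = √(0.01345² + 0.01206²) = 0.01807.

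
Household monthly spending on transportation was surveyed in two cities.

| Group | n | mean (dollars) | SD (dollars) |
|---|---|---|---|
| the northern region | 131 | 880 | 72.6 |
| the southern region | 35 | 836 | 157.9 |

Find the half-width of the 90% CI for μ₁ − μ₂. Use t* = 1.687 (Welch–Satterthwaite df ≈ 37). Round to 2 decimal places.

46.28

SE₁ = s₁/√n₁ = 72.6/√131 = 6.3431; SE₂ = 157.9/√35 = 26.6900.
Independent samples, unequal variances: SE_diff = √(SE₁² + SE₂²) = √(40.23491761 + 712.3561) = 27.4334.
t* = 1.687, so margin of error = 1.687 × 27.4334 = 46.2801.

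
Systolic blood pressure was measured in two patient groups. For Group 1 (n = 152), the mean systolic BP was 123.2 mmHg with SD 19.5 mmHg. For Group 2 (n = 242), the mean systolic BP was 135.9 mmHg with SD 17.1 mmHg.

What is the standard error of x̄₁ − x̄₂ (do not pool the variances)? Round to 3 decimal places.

Standard errors of each mean: 19.5/√152 = 1.5817 and 17.1/√242 = 1.0992.
SE(x̄₁ − x̄₂) = √(1.5817² + 1.0992²) = 1.9261 for independent samples with unequal variances.

1.926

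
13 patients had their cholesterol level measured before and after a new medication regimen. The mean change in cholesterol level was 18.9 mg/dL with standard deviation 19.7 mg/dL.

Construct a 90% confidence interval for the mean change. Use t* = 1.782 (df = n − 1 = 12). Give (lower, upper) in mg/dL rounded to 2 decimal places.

This is a matched-pairs design, so SE = s_d/√n = 19.7/√13 = 5.4638.
Margin = 1.782 × 5.4638 = 9.7365; the interval is 18.9 ± 9.7365 = (9.16, 28.64).

(9.16, 28.64)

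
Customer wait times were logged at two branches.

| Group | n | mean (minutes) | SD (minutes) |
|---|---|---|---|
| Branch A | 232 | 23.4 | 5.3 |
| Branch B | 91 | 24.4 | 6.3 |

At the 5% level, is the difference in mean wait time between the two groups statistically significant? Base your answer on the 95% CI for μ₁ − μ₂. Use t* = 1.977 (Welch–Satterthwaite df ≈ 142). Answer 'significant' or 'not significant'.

not significant

Per-group SEs: s₁/√n₁ = 5.3/√232 = 0.3480, s₂/√n₂ = 6.3/√91 = 0.6604.
Unpooled SE of the difference: √(0.121104 + 0.43612816) = 0.7465.
Margin of error = t* · SE = 1.977 × 0.7465 = 1.4758.
x̄₁ − x̄₂ = 23.4 − 24.4 = -1.0000.
CI: -1.0000 ± 1.4758 = (-2.4758, 0.4758).
The interval (-2.4758, 0.4758) contains 0, so the difference is not significant.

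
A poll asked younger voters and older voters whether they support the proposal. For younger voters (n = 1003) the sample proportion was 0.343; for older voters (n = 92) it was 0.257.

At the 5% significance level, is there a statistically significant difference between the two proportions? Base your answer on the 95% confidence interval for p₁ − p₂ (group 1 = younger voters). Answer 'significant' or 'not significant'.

not significant

Each SE is √(p̂(1−p̂)/n): √(0.3430·0.6570/1003) = 0.01499 and √(0.2570·0.7430/92) = 0.04556.
SE(p̂₁ − p̂₂) = √(SE₁² + SE₂²) = √(0.0002247001 + 0.0020757136) = 0.04796, since the two samples are independent.
At 95% confidence z* = 1.960; margin = 1.960 × 0.04796 = 0.09400.
The difference is 0.3430 − 0.2570 = 0.0860, so the interval is 0.0860 ± 0.09400 = (-0.00800, 0.18000).
The interval (-0.00800, 0.18000) contains 0, so the difference is not significant.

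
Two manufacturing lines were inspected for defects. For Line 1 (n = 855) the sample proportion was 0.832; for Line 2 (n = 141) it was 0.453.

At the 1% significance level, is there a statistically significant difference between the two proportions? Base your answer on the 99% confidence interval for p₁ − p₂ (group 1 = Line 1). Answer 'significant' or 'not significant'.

The two standard errors are √(0.8320×0.1680/855) = 0.01279 and √(0.4530×0.5470/141) = 0.04192.
Because the samples are independent, SE_diff = √(0.01279² + 0.04192²) = 0.04383.
Using z* = 2.576 for 99%, ME = 2.576 × 0.04383 = 0.11291.
p̂₁ − p̂₂ = 0.3790; interval 0.3790 ± 0.11291 gives (0.26609, 0.49191).
The interval (0.26609, 0.49191) does not contain 0, so the difference is significant.

significant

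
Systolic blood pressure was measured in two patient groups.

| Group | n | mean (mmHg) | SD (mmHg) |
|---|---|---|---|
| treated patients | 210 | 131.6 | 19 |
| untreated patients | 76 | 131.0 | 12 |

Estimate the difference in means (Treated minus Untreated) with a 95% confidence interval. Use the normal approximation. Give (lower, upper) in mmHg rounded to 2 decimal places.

Standard errors of each mean: 19/√210 = 1.3111 and 12/√76 = 1.3765.
SE(x̄₁ − x̄₂) = √(1.3111² + 1.3765²) = 1.9010 for independent samples with unequal variances.
With z* = 1.960, the margin is 1.960 × 1.9010 = 3.7260.
x̄₁ − x̄₂ = 131.6 − 131.0 = 0.6000; the interval is 0.6000 ± 3.7260 = (-3.13, 4.33).

(-3.13, 4.33)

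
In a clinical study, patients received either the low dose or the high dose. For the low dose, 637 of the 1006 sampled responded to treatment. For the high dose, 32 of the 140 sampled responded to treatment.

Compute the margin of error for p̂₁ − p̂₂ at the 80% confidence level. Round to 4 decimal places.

First, p̂₁ = 637/1006 = 0.6332; p̂₂ = 32/140 = 0.2286.
The two standard errors are √(0.6332×0.3668/1006) = 0.01519 and √(0.2286×0.7714/140) = 0.03549.
Because the samples are independent, SE_diff = √(0.01519² + 0.03549²) = 0.03860.
Using z* = 1.282 for 80%, ME = 1.282 × 0.03860 = 0.04949.

0.0495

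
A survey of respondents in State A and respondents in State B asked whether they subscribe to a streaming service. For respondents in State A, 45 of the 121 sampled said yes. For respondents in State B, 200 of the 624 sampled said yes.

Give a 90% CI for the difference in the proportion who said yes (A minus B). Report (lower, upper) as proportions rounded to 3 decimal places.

First, p̂₁ = 45/121 = 0.3719; p̂₂ = 200/624 = 0.3205.
The two standard errors are √(0.3719×0.6281/121) = 0.04394 and √(0.3205×0.6795/624) = 0.01868.
Because the samples are independent, SE_diff = √(0.04394² + 0.01868²) = 0.04775.
Using z* = 1.645 for 90%, ME = 1.645 × 0.04775 = 0.07855.
p̂₁ − p̂₂ = 0.0514; interval 0.0514 ± 0.07855 gives (-0.027, 0.130).

(-0.027, 0.130)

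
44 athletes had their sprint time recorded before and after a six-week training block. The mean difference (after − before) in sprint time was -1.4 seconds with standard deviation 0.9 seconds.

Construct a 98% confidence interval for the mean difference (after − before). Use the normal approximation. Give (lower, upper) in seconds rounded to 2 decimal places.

Paired design: SE = s_d/√n = 0.9/√44 = 0.1357.
z* = 2.326; margin of error = 2.326 × 0.1357 = 0.3156.
-1.4 ± 0.3156 → (-1.72, -1.08).

(-1.72, -1.08)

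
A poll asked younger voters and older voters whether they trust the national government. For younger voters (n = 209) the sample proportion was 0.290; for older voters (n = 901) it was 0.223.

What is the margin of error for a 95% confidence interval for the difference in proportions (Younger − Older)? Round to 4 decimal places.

0.0673

SE₁ = √(p̂₁(1−p̂₁)/n₁) = √(0.2900·0.7100/209) = 0.03139; SE₂ = √(0.2230·0.7770/901) = 0.01387.
Independent samples: SE of the difference = √(SE₁² + SE₂²) = √(0.0009853321 + 0.0001923769) = 0.03432.
z* for 95% confidence is 1.960, so the margin of error is 1.960 × 0.03432 = 0.06727.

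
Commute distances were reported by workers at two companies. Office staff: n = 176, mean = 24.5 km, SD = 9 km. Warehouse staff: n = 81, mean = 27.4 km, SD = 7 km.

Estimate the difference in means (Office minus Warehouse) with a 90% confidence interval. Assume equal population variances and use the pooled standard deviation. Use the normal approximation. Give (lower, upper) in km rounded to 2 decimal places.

s_p = √[((n₁−1)s₁² + (n₂−1)s₂²)/(n₁+n₂−2)] = √[(175·9² + 80·7²)/255] = 8.4238.
SE = 8.4238·√(1/176 + 1/81) = 1.1310.
With z* = 1.645, margin = 1.645 × 1.1310 = 1.8605.
x̄₁ − x̄₂ = 24.5 − 27.4 = -2.9000; interval -2.9000 ± 1.8605 = (-4.76, -1.04).

(-4.76, -1.04)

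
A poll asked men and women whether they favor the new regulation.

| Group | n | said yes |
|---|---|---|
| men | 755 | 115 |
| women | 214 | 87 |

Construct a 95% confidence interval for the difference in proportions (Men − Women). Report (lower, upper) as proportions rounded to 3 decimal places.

(-0.325, -0.184)

p̂₁ = 115/755 = 0.1523 and p̂₂ = 87/214 = 0.4065.
SE₁ = √(p̂₁(1−p̂₁)/n₁) = √(0.1523·0.8477/755) = 0.01308; SE₂ = √(0.4065·0.5935/214) = 0.03358.
Independent samples: SE of the difference = √(SE₁² + SE₂²) = √(0.0001710864 + 0.0011276164) = 0.03604.
z* for 95% confidence is 1.960, so the margin of error is 1.960 × 0.03604 = 0.07064.
Point estimate p̂₁ − p̂₂ = 0.1523 − 0.4065 = -0.2542.
-0.2542 ± 0.07064 → (-0.325, -0.184).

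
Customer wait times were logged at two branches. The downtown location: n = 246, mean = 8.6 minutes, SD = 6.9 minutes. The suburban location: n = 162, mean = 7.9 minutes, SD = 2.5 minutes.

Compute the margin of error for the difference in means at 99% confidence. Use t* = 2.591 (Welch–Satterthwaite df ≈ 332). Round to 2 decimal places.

Per-group SEs: s₁/√n₁ = 6.9/√246 = 0.4399, s₂/√n₂ = 2.5/√162 = 0.1964.
Unpooled SE of the difference: √(0.19351201 + 0.03857296) = 0.4818.
Margin of error = t* · SE = 2.591 × 0.4818 = 1.2483.

1.25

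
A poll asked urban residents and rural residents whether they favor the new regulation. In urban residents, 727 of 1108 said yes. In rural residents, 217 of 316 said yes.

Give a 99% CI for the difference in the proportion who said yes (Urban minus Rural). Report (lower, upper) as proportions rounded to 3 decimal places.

First, p̂₁ = 727/1108 = 0.6561; p̂₂ = 217/316 = 0.6867.
The two standard errors are √(0.6561×0.3439/1108) = 0.01427 and √(0.6867×0.3133/316) = 0.02609.
Because the samples are independent, SE_diff = √(0.01427² + 0.02609²) = 0.02974.
Using z* = 2.576 for 99%, ME = 2.576 × 0.02974 = 0.07661.
p̂₁ − p̂₂ = -0.0306; interval -0.0306 ± 0.07661 gives (-0.107, 0.046).

(-0.107, 0.046)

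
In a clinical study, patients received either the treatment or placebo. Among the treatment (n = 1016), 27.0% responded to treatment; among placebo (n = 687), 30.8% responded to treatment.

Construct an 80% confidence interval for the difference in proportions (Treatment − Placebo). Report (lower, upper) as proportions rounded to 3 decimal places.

The two standard errors are √(0.2700×0.7300/1016) = 0.01393 and √(0.3080×0.6920/687) = 0.01761.
Because the samples are independent, SE_diff = √(0.01393² + 0.01761²) = 0.02245.
Using z* = 1.282 for 80%, ME = 1.282 × 0.02245 = 0.02878.
p̂₁ − p̂₂ = -0.0380; interval -0.0380 ± 0.02878 gives (-0.067, -0.009).

(-0.067, -0.009)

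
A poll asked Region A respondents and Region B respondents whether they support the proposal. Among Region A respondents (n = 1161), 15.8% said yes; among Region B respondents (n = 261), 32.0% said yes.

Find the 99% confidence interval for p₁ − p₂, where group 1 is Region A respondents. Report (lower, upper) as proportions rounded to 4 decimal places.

Each SE is √(p̂(1−p̂)/n): √(0.1580·0.8420/1161) = 0.01070 and √(0.3200·0.6800/261) = 0.02887.
SE(p̂₁ − p̂₂) = √(SE₁² + SE₂²) = √(0.00011449 + 0.0008334769) = 0.03079, since the two samples are independent.
At 99% confidence z* = 2.576; margin = 2.576 × 0.03079 = 0.07932.
The difference is 0.1580 − 0.3200 = -0.1620, so the interval is -0.1620 ± 0.07932 = (-0.2413, -0.0827).

(-0.2413, -0.0827)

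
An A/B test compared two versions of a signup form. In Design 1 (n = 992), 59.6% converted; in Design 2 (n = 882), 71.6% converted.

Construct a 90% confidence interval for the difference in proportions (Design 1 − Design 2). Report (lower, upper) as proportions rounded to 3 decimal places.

The two standard errors are √(0.5960×0.4040/992) = 0.01558 and √(0.7160×0.2840/882) = 0.01518.
Because the samples are independent, SE_diff = √(0.01558² + 0.01518²) = 0.02175.
Using z* = 1.645 for 90%, ME = 1.645 × 0.02175 = 0.03578.
p̂₁ − p̂₂ = -0.1200; interval -0.1200 ± 0.03578 gives (-0.156, -0.084).

(-0.156, -0.084)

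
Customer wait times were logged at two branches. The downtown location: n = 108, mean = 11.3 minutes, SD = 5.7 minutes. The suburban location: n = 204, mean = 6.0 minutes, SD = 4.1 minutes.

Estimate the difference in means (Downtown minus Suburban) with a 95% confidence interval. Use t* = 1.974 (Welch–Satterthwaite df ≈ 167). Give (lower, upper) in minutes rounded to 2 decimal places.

(4.08, 6.52)

SE₁ = s₁/√n₁ = 5.7/√108 = 0.5485; SE₂ = 4.1/√204 = 0.2871.
Independent samples, unequal variances: SE_diff = √(SE₁² + SE₂²) = √(0.30085225 + 0.08242641) = 0.6191.
t* = 1.974, so margin of error = 1.974 × 0.6191 = 1.2221.
Difference in means = 11.3 − 6.0 = 5.3000.
5.3000 ± 1.2221 → (4.08, 6.52).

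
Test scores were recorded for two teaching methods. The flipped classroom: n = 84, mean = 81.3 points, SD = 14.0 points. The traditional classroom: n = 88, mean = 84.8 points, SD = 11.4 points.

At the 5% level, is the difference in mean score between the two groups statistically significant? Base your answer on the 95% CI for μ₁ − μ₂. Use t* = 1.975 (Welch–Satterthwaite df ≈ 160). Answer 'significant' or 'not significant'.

SE₁ = s₁/√n₁ = 14.0/√84 = 1.5275; SE₂ = 11.4/√88 = 1.2152.
Independent samples, unequal variances: SE_diff = √(SE₁² + SE₂²) = √(2.33325625 + 1.47671104) = 1.9519.
t* = 1.975, so margin of error = 1.975 × 1.9519 = 3.8550.
Difference in means = 81.3 − 84.8 = -3.5000.
-3.5000 ± 3.8550 → (-7.3550, 0.3550).
The interval (-7.3550, 0.3550) contains 0, so the difference is not significant.

not significant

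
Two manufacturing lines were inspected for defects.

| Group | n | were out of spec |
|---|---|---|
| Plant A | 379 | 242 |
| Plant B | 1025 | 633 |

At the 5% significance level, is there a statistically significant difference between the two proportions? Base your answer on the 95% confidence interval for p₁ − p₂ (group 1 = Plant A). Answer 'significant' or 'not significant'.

First, p̂₁ = 242/379 = 0.6385; p̂₂ = 633/1025 = 0.6176.
The two standard errors are √(0.6385×0.3615/379) = 0.02468 and √(0.6176×0.3824/1025) = 0.01518.
Because the samples are independent, SE_diff = √(0.02468² + 0.01518²) = 0.02897.
Using z* = 1.960 for 95%, ME = 1.960 × 0.02897 = 0.05678.
p̂₁ − p̂₂ = 0.0209; interval 0.0209 ± 0.05678 gives (-0.03588, 0.07768).
The interval (-0.03588, 0.07768) contains 0, so the difference is not significant.

not significant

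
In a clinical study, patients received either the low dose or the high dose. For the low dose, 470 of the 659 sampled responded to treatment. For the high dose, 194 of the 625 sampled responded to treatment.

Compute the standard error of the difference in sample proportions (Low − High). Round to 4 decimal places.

0.0256

Sample proportions: 470/659 = 0.7132, 194/625 = 0.3104.
Each SE is √(p̂(1−p̂)/n): √(0.7132·0.2868/659) = 0.01762 and √(0.3104·0.6896/625) = 0.01851.
SE(p̂₁ − p̂₂) = √(SE₁² + SE₂²) = √(0.0003104644 + 0.0003426201) = 0.02556, since the two samples are independent.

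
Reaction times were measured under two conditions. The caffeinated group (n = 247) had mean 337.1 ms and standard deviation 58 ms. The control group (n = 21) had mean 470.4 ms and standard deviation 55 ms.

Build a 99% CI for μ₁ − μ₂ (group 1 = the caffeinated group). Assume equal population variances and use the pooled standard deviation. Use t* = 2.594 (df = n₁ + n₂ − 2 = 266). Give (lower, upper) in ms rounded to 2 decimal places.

(-167.37, -99.23)

s_p = √[((n₁−1)s₁² + (n₂−1)s₂²)/(n₁+n₂−2)] = √[(246·58² + 20·55²)/266] = 57.7799.
SE = 57.7799·√(1/247 + 1/21) = 13.1337.
With t* = 2.594, margin = 2.594 × 13.1337 = 34.0688.
x̄₁ − x̄₂ = 337.1 − 470.4 = -133.3000; interval -133.3000 ± 34.0688 = (-167.37, -99.23).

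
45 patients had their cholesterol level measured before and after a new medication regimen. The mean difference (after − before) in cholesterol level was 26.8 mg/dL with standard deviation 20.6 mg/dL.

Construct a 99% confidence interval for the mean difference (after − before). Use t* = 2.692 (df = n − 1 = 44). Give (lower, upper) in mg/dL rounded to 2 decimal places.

(18.53, 35.07)

This is a matched-pairs design, so SE = s_d/√n = 20.6/√45 = 3.0709.
Margin = 2.692 × 3.0709 = 8.2669; the interval is 26.8 ± 8.2669 = (18.53, 35.07).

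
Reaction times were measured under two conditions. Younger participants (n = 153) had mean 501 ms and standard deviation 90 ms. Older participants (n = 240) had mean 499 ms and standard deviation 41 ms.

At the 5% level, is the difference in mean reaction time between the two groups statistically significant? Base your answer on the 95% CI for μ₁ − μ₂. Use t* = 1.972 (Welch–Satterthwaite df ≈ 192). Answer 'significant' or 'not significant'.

not significant

Standard errors of each mean: 90/√153 = 7.2761 and 41/√240 = 2.6465.
SE(x̄₁ − x̄₂) = √(7.2761² + 2.6465²) = 7.7425 for independent samples with unequal variances.
With t* = 1.972, the margin is 1.972 × 7.7425 = 15.2682.
x̄₁ − x̄₂ = 501 − 499 = 2.0000; the interval is 2.0000 ± 15.2682 = (-13.2682, 17.2682).
The interval (-13.2682, 17.2682) contains 0, so the difference is not significant.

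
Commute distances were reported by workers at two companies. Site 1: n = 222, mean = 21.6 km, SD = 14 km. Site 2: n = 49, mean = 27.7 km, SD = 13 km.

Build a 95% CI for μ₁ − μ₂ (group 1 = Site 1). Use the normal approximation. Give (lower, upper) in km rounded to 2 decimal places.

(-10.18, -2.02)

SE₁ = s₁/√n₁ = 14/√222 = 0.9396; SE₂ = 13/√49 = 1.8571.
Independent samples, unequal variances: SE_diff = √(SE₁² + SE₂²) = √(0.88284816 + 3.44882041) = 2.0813.
z* = 1.960, so margin of error = 1.960 × 2.0813 = 4.0793.
Difference in means = 21.6 − 27.7 = -6.1000.
-6.1000 ± 4.0793 → (-10.18, -2.02).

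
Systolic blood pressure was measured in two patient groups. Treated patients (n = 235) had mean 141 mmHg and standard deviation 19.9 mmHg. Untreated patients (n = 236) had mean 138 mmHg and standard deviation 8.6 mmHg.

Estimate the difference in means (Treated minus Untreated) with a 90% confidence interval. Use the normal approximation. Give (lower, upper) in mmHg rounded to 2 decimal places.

(0.67, 5.33)

SE₁ = s₁/√n₁ = 19.9/√235 = 1.2981; SE₂ = 8.6/√236 = 0.5598.
Independent samples, unequal variances: SE_diff = √(SE₁² + SE₂²) = √(1.68506361 + 0.31337604) = 1.4137.
z* = 1.645, so margin of error = 1.645 × 1.4137 = 2.3255.
Difference in means = 141 − 138 = 3.0000.
3.0000 ± 2.3255 → (0.67, 5.33).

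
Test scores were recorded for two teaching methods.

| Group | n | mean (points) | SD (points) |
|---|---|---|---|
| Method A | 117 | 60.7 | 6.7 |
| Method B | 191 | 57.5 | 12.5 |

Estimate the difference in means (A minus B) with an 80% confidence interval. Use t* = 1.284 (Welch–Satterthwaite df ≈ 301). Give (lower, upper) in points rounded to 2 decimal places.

(1.79, 4.61)

SE₁ = s₁/√n₁ = 6.7/√117 = 0.6194; SE₂ = 12.5/√191 = 0.9045.
Independent samples, unequal variances: SE_diff = √(SE₁² + SE₂²) = √(0.38365636 + 0.81812025) = 1.0963.
t* = 1.284, so margin of error = 1.284 × 1.0963 = 1.4076.
Difference in means = 60.7 − 57.5 = 3.2000.
3.2000 ± 1.4076 → (1.79, 4.61).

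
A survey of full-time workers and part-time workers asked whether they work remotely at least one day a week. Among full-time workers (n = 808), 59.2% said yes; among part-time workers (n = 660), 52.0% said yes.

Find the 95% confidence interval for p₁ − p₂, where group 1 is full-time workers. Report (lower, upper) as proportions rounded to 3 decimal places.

The two standard errors are √(0.5920×0.4080/808) = 0.01729 and √(0.5200×0.4800/660) = 0.01945.
Because the samples are independent, SE_diff = √(0.01729² + 0.01945²) = 0.02602.
Using z* = 1.960 for 95%, ME = 1.960 × 0.02602 = 0.05100.
p̂₁ − p̂₂ = 0.0720; interval 0.0720 ± 0.05100 gives (0.021, 0.123).

(0.021, 0.123)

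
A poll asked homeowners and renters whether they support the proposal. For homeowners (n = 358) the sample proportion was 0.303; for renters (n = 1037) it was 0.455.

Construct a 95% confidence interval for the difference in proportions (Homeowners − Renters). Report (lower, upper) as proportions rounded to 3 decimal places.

The two standard errors are √(0.3030×0.6970/358) = 0.02429 and √(0.4550×0.5450/1037) = 0.01546.
Because the samples are independent, SE_diff = √(0.02429² + 0.01546²) = 0.02879.
Using z* = 1.960 for 95%, ME = 1.960 × 0.02879 = 0.05643.
p̂₁ − p̂₂ = -0.1520; interval -0.1520 ± 0.05643 gives (-0.208, -0.096).

(-0.208, -0.096)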